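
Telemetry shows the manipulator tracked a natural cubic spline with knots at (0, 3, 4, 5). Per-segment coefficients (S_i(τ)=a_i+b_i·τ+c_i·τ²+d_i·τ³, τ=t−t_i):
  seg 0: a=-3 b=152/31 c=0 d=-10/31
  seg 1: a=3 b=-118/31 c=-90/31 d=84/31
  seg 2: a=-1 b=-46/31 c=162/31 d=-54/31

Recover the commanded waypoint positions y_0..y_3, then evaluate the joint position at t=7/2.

y_0 = S_0(0) = a_0 = -3
y_1 = S_1(0) = a_1 = 3
y_2 = S_2(0) = a_2 = -1
y_3 = S_2(1) = 1
t_q=7/2 is in segment 1 (τ=1/2); S_1(τ)=22/31

y_0=-3 y_1=3 y_2=-1 y_3=1
S(7/2) = 22/31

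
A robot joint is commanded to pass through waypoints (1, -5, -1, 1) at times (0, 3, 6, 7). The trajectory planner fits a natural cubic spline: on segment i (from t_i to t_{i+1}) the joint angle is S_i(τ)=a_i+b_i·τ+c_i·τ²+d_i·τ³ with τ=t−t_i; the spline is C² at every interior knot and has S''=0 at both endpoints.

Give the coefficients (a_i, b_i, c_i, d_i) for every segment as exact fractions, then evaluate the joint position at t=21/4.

  seg 0: a=1 b=-248/87 c=0 d=74/783
  seg 1: a=-5 b=-26/87 c=74/87 d=-80/783
  seg 2: a=-1 b=178/87 c=-2/29 d=2/87
S(21/4) = -587/232

Δ: Δ0=-2, Δ1=4/3, Δ2=2
row 1: diag=12, rhs=20; c'=1/4, d'=5/3
row 2: denom=8−3·1/4=29/4; d'=(4−3·5/3)/(29/4)=-4/29
back: M2=-4/29
back: M1=5/3−1/4·-4/29=148/87
M: M0=0, M1=148/87, M2=-4/29, M3=0
seg 0: a=1, c=M0/2=0, d=(M1−M0)/(6·3)=74/783, b=Δ0−h0·(2M0+M1)/6=-248/87
seg 1: a=-5, c=M1/2=74/87, d=(M2−M1)/(6·3)=-80/783, b=Δ1−h1·(2M1+M2)/6=-26/87
seg 2: a=-1, c=M2/2=-2/29, d=(M3−M2)/(6·1)=2/87, b=Δ2−h2·(2M2+M3)/6=178/87
t_q=21/4 → seg 1, τ=9/4; S=-5+-26/87·τ+74/87·τ²+-80/783·τ³=-587/232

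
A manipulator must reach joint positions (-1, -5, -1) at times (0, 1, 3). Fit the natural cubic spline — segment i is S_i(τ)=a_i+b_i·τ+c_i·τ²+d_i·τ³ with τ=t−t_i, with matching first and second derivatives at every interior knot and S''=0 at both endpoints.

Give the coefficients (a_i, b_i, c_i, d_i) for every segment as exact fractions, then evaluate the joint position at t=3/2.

  seg 0: a=-1 b=-5 c=0 d=1
  seg 1: a=-5 b=-2 c=3 d=-1/2
S(3/2) = -85/16

Δ: Δ0=-4, Δ1=2
row 1: diag=6, rhs=36; c'=1/3, d'=6
back: M1=6
M: M0=0, M1=6, M2=0
seg 0: a=-1, c=M0/2=0, d=(M1−M0)/(6·1)=1, b=Δ0−h0·(2M0+M1)/6=-5
seg 1: a=-5, c=M1/2=3, d=(M2−M1)/(6·2)=-1/2, b=Δ1−h1·(2M1+M2)/6=-2
t_q=3/2 → seg 1, τ=1/2; S=-5+-2·τ+3·τ²+-1/2·τ³=-85/16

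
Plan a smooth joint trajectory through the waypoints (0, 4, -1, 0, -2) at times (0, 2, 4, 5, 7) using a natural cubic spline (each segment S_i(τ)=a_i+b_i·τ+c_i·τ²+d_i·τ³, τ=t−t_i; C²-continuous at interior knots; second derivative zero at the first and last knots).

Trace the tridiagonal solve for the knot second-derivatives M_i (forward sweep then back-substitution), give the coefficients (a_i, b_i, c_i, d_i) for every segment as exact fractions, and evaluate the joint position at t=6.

Δ: Δ0=2, Δ1=-5/2, Δ2=1, Δ3=-1
row 1: diag=8, rhs=-27; c'=1/4, d'=-27/8
row 2: denom=6−2·1/4=11/2; d'=(21−2·-27/8)/(11/2)=111/22
row 3: denom=6−1·2/11=64/11; d'=(-12−1·111/22)/(64/11)=-375/128
back: M3=-375/128
back: M2=111/22−2/11·-375/128=357/64
back: M1=-27/8−1/4·357/64=-1221/256
M: M0=0, M1=-1221/256, M2=357/64, M3=-375/128, M4=0
seg 0: a=0, c=M0/2=0, d=(M1−M0)/(6·2)=-407/1024, b=Δ0−h0·(2M0+M1)/6=919/256
seg 1: a=4, c=M1/2=-1221/512, d=(M2−M1)/(6·2)=883/1024, b=Δ1−h1·(2M1+M2)/6=-151/128
seg 2: a=-1, c=M2/2=357/128, d=(M3−M2)/(6·1)=-363/256, b=Δ2−h2·(2M2+M3)/6=-95/256
seg 3: a=0, c=M3/2=-375/256, d=(M4−M3)/(6·2)=125/512, b=Δ3−h3·(2M3+M4)/6=61/64
t_q=6 → seg 3, τ=1; S=0+61/64·τ+-375/256·τ²+125/512·τ³=-137/512

  seg 0: a=0 b=919/256 c=0 d=-407/1024
  seg 1: a=4 b=-151/128 c=-1221/512 d=883/1024
  seg 2: a=-1 b=-95/256 c=357/128 d=-363/256
  seg 3: a=0 b=61/64 c=-375/256 d=125/512
S(6) = -137/512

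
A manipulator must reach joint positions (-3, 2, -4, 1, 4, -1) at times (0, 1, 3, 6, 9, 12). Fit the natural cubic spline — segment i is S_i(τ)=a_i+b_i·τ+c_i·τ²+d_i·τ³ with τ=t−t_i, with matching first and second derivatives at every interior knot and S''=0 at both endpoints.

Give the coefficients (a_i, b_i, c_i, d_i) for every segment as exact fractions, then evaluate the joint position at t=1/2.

  seg 0: a=-3 b=1271/192 c=0 d=-311/192
  seg 1: a=2 b=169/96 c=-311/64 d=119/96
  seg 2: a=-4 b=-269/96 c=165/64 d=-209/576
  seg 3: a=1 b=551/192 c=-11/16 d=37/1728
  seg 4: a=4 b=-65/96 c=-95/192 d=95/1728
S(1/2) = 55/512

Δ: Δ0=5, Δ1=-3, Δ2=5/3, Δ3=1, Δ4=-5/3
row 1: diag=6, rhs=-48; c'=1/3, d'=-8
row 2: denom=10−2·1/3=28/3; d'=(28−2·-8)/(28/3)=33/7
row 3: denom=12−3·9/28=309/28; d'=(-4−3·33/7)/(309/28)=-508/309
row 4: denom=12−3·28/103=1152/103; d'=(-16−3·-508/309)/(1152/103)=-95/96
back: M4=-95/96
back: M3=-508/309−28/103·-95/96=-11/8
back: M2=33/7−9/28·-11/8=165/32
back: M1=-8−1/3·165/32=-311/32
M: M0=0, M1=-311/32, M2=165/32, M3=-11/8, M4=-95/96, M5=0
seg 0: a=-3, c=M0/2=0, d=(M1−M0)/(6·1)=-311/192, b=Δ0−h0·(2M0+M1)/6=1271/192
seg 1: a=2, c=M1/2=-311/64, d=(M2−M1)/(6·2)=119/96, b=Δ1−h1·(2M1+M2)/6=169/96
seg 2: a=-4, c=M2/2=165/64, d=(M3−M2)/(6·3)=-209/576, b=Δ2−h2·(2M2+M3)/6=-269/96
seg 3: a=1, c=M3/2=-11/16, d=(M4−M3)/(6·3)=37/1728, b=Δ3−h3·(2M3+M4)/6=551/192
seg 4: a=4, c=M4/2=-95/192, d=(M5−M4)/(6·3)=95/1728, b=Δ4−h4·(2M4+M5)/6=-65/96
t_q=1/2 → seg 0, τ=1/2; S=-3+1271/192·τ+0·τ²+-311/192·τ³=55/512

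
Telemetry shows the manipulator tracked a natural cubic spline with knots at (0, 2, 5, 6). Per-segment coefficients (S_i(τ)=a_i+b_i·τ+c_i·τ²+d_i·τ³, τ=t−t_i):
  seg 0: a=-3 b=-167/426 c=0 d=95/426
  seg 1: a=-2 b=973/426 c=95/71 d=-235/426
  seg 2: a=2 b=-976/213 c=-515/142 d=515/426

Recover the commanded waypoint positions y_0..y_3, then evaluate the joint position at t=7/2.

y_0 = S_0(0) = a_0 = -3
y_1 = S_1(0) = a_1 = -2
y_2 = S_2(0) = a_2 = 2
y_3 = S_2(1) = -5
t_q=7/2 is in segment 1 (τ=3/2); S_1(τ)=2925/1136

y_0=-3 y_1=-2 y_2=2 y_3=-5
S(7/2) = 2925/1136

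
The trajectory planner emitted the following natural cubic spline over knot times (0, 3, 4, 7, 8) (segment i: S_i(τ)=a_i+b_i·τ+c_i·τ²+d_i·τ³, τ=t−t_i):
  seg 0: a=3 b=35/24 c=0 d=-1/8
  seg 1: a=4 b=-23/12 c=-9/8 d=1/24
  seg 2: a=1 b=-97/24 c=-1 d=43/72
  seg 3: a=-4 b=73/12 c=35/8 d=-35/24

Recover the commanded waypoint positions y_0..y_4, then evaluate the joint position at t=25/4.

y_0 = S_0(0) = a_0 = 3
y_1 = S_1(0) = a_1 = 4
y_2 = S_2(0) = a_2 = 1
y_3 = S_3(0) = a_3 = -4
y_4 = S_3(1) = 5
t_q=25/4 is in segment 2 (τ=9/4); S_2(τ)=-3253/512

y_0=3 y_1=4 y_2=1 y_3=-4 y_4=5
S(25/4) = -3253/512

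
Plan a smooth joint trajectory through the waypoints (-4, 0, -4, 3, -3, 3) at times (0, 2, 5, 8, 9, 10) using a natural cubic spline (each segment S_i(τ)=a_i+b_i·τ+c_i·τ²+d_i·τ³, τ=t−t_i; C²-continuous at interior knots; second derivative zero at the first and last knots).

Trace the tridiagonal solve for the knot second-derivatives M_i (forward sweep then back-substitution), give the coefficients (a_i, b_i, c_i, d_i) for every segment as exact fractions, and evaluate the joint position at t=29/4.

  seg 0: a=-4 b=3300/1027 c=0 d=-623/2054
  seg 1: a=0 b=-438/1027 c=-1869/1027 d=1079/2133
  seg 2: a=-4 b=2375/1027 c=8420/3081 d=-25196/27729
  seg 3: a=3 b=-5981/1027 c=-5592/1027 d=5411/1027
  seg 4: a=-3 b=-932/1027 c=10641/1027 d=-3547/1027
S(29/4) = 77039/16432

Δ: Δ0=2, Δ1=-4/3, Δ2=7/3, Δ3=-6, Δ4=6
row 1: diag=10, rhs=-20; c'=3/10, d'=-2
row 2: denom=12−3·3/10=111/10; d'=(22−3·-2)/(111/10)=280/111
row 3: denom=8−3·10/37=266/37; d'=(-50−3·280/111)/(266/37)=-1065/133
row 4: denom=4−1·37/266=1027/266; d'=(72−1·-1065/133)/(1027/266)=21282/1027
back: M4=21282/1027
back: M3=-1065/133−37/266·21282/1027=-11184/1027
back: M2=280/111−10/37·-11184/1027=16840/3081
back: M1=-2−3/10·16840/3081=-3738/1027
M: M0=0, M1=-3738/1027, M2=16840/3081, M3=-11184/1027, M4=21282/1027, M5=0
seg 0: a=-4, c=M0/2=0, d=(M1−M0)/(6·2)=-623/2054, b=Δ0−h0·(2M0+M1)/6=3300/1027
seg 1: a=0, c=M1/2=-1869/1027, d=(M2−M1)/(6·3)=1079/2133, b=Δ1−h1·(2M1+M2)/6=-438/1027
seg 2: a=-4, c=M2/2=8420/3081, d=(M3−M2)/(6·3)=-25196/27729, b=Δ2−h2·(2M2+M3)/6=2375/1027
seg 3: a=3, c=M3/2=-5592/1027, d=(M4−M3)/(6·1)=5411/1027, b=Δ3−h3·(2M3+M4)/6=-5981/1027
seg 4: a=-3, c=M4/2=10641/1027, d=(M5−M4)/(6·1)=-3547/1027, b=Δ4−h4·(2M4+M5)/6=-932/1027
t_q=29/4 → seg 2, τ=9/4; S=-4+2375/1027·τ+8420/3081·τ²+-25196/27729·τ³=77039/16432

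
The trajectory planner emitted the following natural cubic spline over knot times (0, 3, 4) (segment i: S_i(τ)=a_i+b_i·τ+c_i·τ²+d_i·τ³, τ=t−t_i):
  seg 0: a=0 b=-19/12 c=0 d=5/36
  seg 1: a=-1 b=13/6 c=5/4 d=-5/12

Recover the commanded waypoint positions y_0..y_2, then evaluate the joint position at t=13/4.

y_0 = S_0(0) = a_0 = 0
y_1 = S_1(0) = a_1 = -1
y_2 = S_1(1) = 2
t_q=13/4 is in segment 1 (τ=1/4); S_1(τ)=-99/256

y_0=0 y_1=-1 y_2=2
S(13/4) = -99/256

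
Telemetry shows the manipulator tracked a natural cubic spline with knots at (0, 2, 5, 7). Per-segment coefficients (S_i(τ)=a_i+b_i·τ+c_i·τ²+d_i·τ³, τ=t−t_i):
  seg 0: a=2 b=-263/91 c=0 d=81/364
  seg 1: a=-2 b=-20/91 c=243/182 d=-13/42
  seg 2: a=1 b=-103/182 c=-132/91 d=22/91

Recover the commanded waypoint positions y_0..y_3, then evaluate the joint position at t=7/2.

y_0=2 y_1=-2 y_2=1 y_3=-4
S(7/2) = -77/208

y_0 = S_0(0) = a_0 = 2
y_1 = S_1(0) = a_1 = -2
y_2 = S_2(0) = a_2 = 1
y_3 = S_2(2) = -4
t_q=7/2 is in segment 1 (τ=3/2); S_1(τ)=-77/208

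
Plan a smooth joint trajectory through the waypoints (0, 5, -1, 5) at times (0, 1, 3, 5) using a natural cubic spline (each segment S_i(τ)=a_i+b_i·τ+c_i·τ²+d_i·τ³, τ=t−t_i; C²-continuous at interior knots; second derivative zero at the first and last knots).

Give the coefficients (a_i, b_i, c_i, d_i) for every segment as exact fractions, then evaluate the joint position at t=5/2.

  seg 0: a=0 b=74/11 c=0 d=-19/11
  seg 1: a=5 b=17/11 c=-57/11 d=16/11
  seg 2: a=-1 b=-19/11 c=39/11 d=-13/22
S(5/2) = 25/44

Δ: Δ0=5, Δ1=-3, Δ2=3
row 1: diag=6, rhs=-48; c'=1/3, d'=-8
row 2: denom=8−2·1/3=22/3; d'=(36−2·-8)/(22/3)=78/11
back: M2=78/11
back: M1=-8−1/3·78/11=-114/11
M: M0=0, M1=-114/11, M2=78/11, M3=0
seg 0: a=0, c=M0/2=0, d=(M1−M0)/(6·1)=-19/11, b=Δ0−h0·(2M0+M1)/6=74/11
seg 1: a=5, c=M1/2=-57/11, d=(M2−M1)/(6·2)=16/11, b=Δ1−h1·(2M1+M2)/6=17/11
seg 2: a=-1, c=M2/2=39/11, d=(M3−M2)/(6·2)=-13/22, b=Δ2−h2·(2M2+M3)/6=-19/11
t_q=5/2 → seg 1, τ=3/2; S=5+17/11·τ+-57/11·τ²+16/11·τ³=25/44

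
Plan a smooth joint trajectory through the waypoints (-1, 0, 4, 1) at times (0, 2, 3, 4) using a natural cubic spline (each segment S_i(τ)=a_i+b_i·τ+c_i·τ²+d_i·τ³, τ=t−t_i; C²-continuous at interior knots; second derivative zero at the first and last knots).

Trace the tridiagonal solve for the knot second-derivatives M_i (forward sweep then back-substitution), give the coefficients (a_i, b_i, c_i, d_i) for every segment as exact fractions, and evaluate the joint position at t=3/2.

  seg 0: a=-1 b=-61/46 c=0 d=21/46
  seg 1: a=0 b=191/46 c=63/23 d=-133/46
  seg 2: a=4 b=22/23 c=-273/46 d=91/46
S(3/2) = -533/368

Δ: Δ0=1/2, Δ1=4, Δ2=-3
row 1: diag=6, rhs=21; c'=1/6, d'=7/2
row 2: denom=4−1·1/6=23/6; d'=(-42−1·7/2)/(23/6)=-273/23
back: M2=-273/23
back: M1=7/2−1/6·-273/23=126/23
M: M0=0, M1=126/23, M2=-273/23, M3=0
seg 0: a=-1, c=M0/2=0, d=(M1−M0)/(6·2)=21/46, b=Δ0−h0·(2M0+M1)/6=-61/46
seg 1: a=0, c=M1/2=63/23, d=(M2−M1)/(6·1)=-133/46, b=Δ1−h1·(2M1+M2)/6=191/46
seg 2: a=4, c=M2/2=-273/46, d=(M3−M2)/(6·1)=91/46, b=Δ2−h2·(2M2+M3)/6=22/23
t_q=3/2 → seg 0, τ=3/2; S=-1+-61/46·τ+0·τ²+21/46·τ³=-533/368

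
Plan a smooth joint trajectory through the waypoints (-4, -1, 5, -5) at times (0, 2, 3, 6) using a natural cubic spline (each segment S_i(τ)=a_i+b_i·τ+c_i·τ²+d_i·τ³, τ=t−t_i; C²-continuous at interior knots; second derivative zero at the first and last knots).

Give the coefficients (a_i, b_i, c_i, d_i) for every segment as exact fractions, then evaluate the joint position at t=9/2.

  seg 0: a=-4 b=-121/282 c=0 d=68/141
  seg 1: a=-1 b=1511/282 c=136/47 d=-635/282
  seg 2: a=5 b=619/141 c=-363/94 d=121/282
S(9/2) = 3267/752

Δ: Δ0=3/2, Δ1=6, Δ2=-10/3
row 1: diag=6, rhs=27; c'=1/6, d'=9/2
row 2: denom=8−1·1/6=47/6; d'=(-56−1·9/2)/(47/6)=-363/47
back: M2=-363/47
back: M1=9/2−1/6·-363/47=272/47
M: M0=0, M1=272/47, M2=-363/47, M3=0
seg 0: a=-4, c=M0/2=0, d=(M1−M0)/(6·2)=68/141, b=Δ0−h0·(2M0+M1)/6=-121/282
seg 1: a=-1, c=M1/2=136/47, d=(M2−M1)/(6·1)=-635/282, b=Δ1−h1·(2M1+M2)/6=1511/282
seg 2: a=5, c=M2/2=-363/94, d=(M3−M2)/(6·3)=121/282, b=Δ2−h2·(2M2+M3)/6=619/141
t_q=9/2 → seg 2, τ=3/2; S=5+619/141·τ+-363/94·τ²+121/282·τ³=3267/752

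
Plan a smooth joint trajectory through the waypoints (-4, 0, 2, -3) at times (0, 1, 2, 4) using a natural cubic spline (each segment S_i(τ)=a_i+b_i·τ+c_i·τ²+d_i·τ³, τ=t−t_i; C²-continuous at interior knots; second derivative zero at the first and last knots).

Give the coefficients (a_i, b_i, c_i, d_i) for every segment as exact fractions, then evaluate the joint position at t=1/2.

Δ: Δ0=4, Δ1=2, Δ2=-5/2
row 1: diag=4, rhs=-12; c'=1/4, d'=-3
row 2: denom=6−1·1/4=23/4; d'=(-27−1·-3)/(23/4)=-96/23
back: M2=-96/23
back: M1=-3−1/4·-96/23=-45/23
M: M0=0, M1=-45/23, M2=-96/23, M3=0
seg 0: a=-4, c=M0/2=0, d=(M1−M0)/(6·1)=-15/46, b=Δ0−h0·(2M0+M1)/6=199/46
seg 1: a=0, c=M1/2=-45/46, d=(M2−M1)/(6·1)=-17/46, b=Δ1−h1·(2M1+M2)/6=77/23
seg 2: a=2, c=M2/2=-48/23, d=(M3−M2)/(6·2)=8/23, b=Δ2−h2·(2M2+M3)/6=13/46
t_q=1/2 → seg 0, τ=1/2; S=-4+199/46·τ+0·τ²+-15/46·τ³=-691/368

  seg 0: a=-4 b=199/46 c=0 d=-15/46
  seg 1: a=0 b=77/23 c=-45/46 d=-17/46
  seg 2: a=2 b=13/46 c=-48/23 d=8/23
S(1/2) = -691/368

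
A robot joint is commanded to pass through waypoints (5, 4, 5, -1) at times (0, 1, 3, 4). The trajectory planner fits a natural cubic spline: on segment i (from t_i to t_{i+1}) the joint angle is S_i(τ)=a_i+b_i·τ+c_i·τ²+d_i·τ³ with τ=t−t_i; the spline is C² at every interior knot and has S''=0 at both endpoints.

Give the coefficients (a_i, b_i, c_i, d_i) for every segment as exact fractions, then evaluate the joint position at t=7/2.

Δ: Δ0=-1, Δ1=1/2, Δ2=-6
row 1: diag=6, rhs=9; c'=1/3, d'=3/2
row 2: denom=6−2·1/3=16/3; d'=(-39−2·3/2)/(16/3)=-63/8
back: M2=-63/8
back: M1=3/2−1/3·-63/8=33/8
M: M0=0, M1=33/8, M2=-63/8, M3=0
seg 0: a=5, c=M0/2=0, d=(M1−M0)/(6·1)=11/16, b=Δ0−h0·(2M0+M1)/6=-27/16
seg 1: a=4, c=M1/2=33/16, d=(M2−M1)/(6·2)=-1, b=Δ1−h1·(2M1+M2)/6=3/8
seg 2: a=5, c=M2/2=-63/16, d=(M3−M2)/(6·1)=21/16, b=Δ2−h2·(2M2+M3)/6=-27/8
t_q=7/2 → seg 2, τ=1/2; S=5+-27/8·τ+-63/16·τ²+21/16·τ³=319/128

  seg 0: a=5 b=-27/16 c=0 d=11/16
  seg 1: a=4 b=3/8 c=33/16 d=-1
  seg 2: a=5 b=-27/8 c=-63/16 d=21/16
S(7/2) = 319/128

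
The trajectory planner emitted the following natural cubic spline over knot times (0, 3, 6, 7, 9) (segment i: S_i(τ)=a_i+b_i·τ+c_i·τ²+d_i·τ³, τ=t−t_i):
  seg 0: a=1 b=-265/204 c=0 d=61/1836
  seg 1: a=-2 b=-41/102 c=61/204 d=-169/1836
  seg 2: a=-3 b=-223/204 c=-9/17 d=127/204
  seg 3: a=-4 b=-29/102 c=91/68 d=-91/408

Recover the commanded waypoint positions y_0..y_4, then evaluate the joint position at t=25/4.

y_0=1 y_1=-2 y_2=-3 y_3=-4 y_4=-1
S(25/4) = -14347/4352

y_0 = S_0(0) = a_0 = 1
y_1 = S_1(0) = a_1 = -2
y_2 = S_2(0) = a_2 = -3
y_3 = S_3(0) = a_3 = -4
y_4 = S_3(2) = -1
t_q=25/4 is in segment 2 (τ=1/4); S_2(τ)=-14347/4352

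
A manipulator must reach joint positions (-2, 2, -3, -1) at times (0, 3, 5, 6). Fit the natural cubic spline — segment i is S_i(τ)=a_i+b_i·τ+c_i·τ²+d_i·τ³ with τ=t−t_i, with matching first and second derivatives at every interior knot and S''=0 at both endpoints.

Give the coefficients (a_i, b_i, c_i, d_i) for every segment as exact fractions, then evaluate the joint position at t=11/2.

  seg 0: a=-2 b=64/21 c=0 d=-4/21
  seg 1: a=2 b=-44/21 c=-12/7 d=127/168
  seg 2: a=-3 b=5/42 c=79/28 d=-79/84
S(11/2) = -527/224

Δ: Δ0=4/3, Δ1=-5/2, Δ2=2
row 1: diag=10, rhs=-23; c'=1/5, d'=-23/10
row 2: denom=6−2·1/5=28/5; d'=(27−2·-23/10)/(28/5)=79/14
back: M2=79/14
back: M1=-23/10−1/5·79/14=-24/7
M: M0=0, M1=-24/7, M2=79/14, M3=0
seg 0: a=-2, c=M0/2=0, d=(M1−M0)/(6·3)=-4/21, b=Δ0−h0·(2M0+M1)/6=64/21
seg 1: a=2, c=M1/2=-12/7, d=(M2−M1)/(6·2)=127/168, b=Δ1−h1·(2M1+M2)/6=-44/21
seg 2: a=-3, c=M2/2=79/28, d=(M3−M2)/(6·1)=-79/84, b=Δ2−h2·(2M2+M3)/6=5/42
t_q=11/2 → seg 2, τ=1/2; S=-3+5/42·τ+79/28·τ²+-79/84·τ³=-527/224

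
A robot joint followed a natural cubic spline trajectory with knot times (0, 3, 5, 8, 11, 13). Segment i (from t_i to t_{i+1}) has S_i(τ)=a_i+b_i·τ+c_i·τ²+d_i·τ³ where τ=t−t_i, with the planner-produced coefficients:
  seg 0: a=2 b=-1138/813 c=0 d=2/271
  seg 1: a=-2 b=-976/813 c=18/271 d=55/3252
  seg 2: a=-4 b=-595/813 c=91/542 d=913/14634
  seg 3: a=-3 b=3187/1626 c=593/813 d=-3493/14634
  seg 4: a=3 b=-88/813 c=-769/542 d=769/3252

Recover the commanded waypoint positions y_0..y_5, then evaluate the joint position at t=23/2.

y_0 = S_0(0) = a_0 = 2
y_1 = S_1(0) = a_1 = -2
y_2 = S_2(0) = a_2 = -4
y_3 = S_3(0) = a_3 = -3
y_4 = S_4(0) = a_4 = 3
y_5 = S_4(2) = -1
t_q=23/2 is in segment 4 (τ=1/2); S_4(τ)=22727/8672

y_0=2 y_1=-2 y_2=-4 y_3=-3 y_4=3 y_5=-1
S(23/2) = 22727/8672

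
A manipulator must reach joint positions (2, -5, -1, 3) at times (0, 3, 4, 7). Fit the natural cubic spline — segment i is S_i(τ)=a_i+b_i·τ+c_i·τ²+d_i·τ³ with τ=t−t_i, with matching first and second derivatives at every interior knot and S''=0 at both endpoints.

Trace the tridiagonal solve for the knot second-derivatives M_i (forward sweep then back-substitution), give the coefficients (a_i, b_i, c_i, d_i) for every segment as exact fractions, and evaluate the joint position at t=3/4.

Δ: Δ0=-7/3, Δ1=4, Δ2=4/3
row 1: diag=8, rhs=38; c'=1/8, d'=19/4
row 2: denom=8−1·1/8=63/8; d'=(-16−1·19/4)/(63/8)=-166/63
back: M2=-166/63
back: M1=19/4−1/8·-166/63=320/63
M: M0=0, M1=320/63, M2=-166/63, M3=0
seg 0: a=2, c=M0/2=0, d=(M1−M0)/(6·3)=160/567, b=Δ0−h0·(2M0+M1)/6=-307/63
seg 1: a=-5, c=M1/2=160/63, d=(M2−M1)/(6·1)=-9/7, b=Δ1−h1·(2M1+M2)/6=173/63
seg 2: a=-1, c=M2/2=-83/63, d=(M3−M2)/(6·3)=83/567, b=Δ2−h2·(2M2+M3)/6=250/63
t_q=3/4 → seg 0, τ=3/4; S=2+-307/63·τ+0·τ²+160/567·τ³=-43/28

  seg 0: a=2 b=-307/63 c=0 d=160/567
  seg 1: a=-5 b=173/63 c=160/63 d=-9/7
  seg 2: a=-1 b=250/63 c=-83/63 d=83/567
S(3/4) = -43/28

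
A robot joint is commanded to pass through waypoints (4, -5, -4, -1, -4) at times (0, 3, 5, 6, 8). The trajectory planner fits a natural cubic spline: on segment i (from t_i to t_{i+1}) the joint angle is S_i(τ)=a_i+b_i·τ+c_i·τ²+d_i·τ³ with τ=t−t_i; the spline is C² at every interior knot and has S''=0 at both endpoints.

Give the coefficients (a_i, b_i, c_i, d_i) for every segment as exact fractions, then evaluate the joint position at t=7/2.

Δ: Δ0=-3, Δ1=1/2, Δ2=3, Δ3=-3/2
row 1: diag=10, rhs=21; c'=1/5, d'=21/10
row 2: denom=6−2·1/5=28/5; d'=(15−2·21/10)/(28/5)=27/14
row 3: denom=6−1·5/28=163/28; d'=(-27−1·27/14)/(163/28)=-810/163
back: M3=-810/163
back: M2=27/14−5/28·-810/163=459/163
back: M1=21/10−1/5·459/163=501/326
M: M0=0, M1=501/326, M2=459/163, M3=-810/163, M4=0
seg 0: a=4, c=M0/2=0, d=(M1−M0)/(6·3)=167/1956, b=Δ0−h0·(2M0+M1)/6=-2457/652
seg 1: a=-5, c=M1/2=501/652, d=(M2−M1)/(6·2)=139/1304, b=Δ1−h1·(2M1+M2)/6=-477/326
seg 2: a=-4, c=M2/2=459/326, d=(M3−M2)/(6·1)=-423/326, b=Δ2−h2·(2M2+M3)/6=471/163
seg 3: a=-1, c=M3/2=-405/163, d=(M4−M3)/(6·2)=135/326, b=Δ3−h3·(2M3+M4)/6=591/326
t_q=7/2 → seg 1, τ=1/2; S=-5+-477/326·τ+501/652·τ²+139/1304·τ³=-57649/10432

  seg 0: a=4 b=-2457/652 c=0 d=167/1956
  seg 1: a=-5 b=-477/326 c=501/652 d=139/1304
  seg 2: a=-4 b=471/163 c=459/326 d=-423/326
  seg 3: a=-1 b=591/326 c=-405/163 d=135/326
S(7/2) = -57649/10432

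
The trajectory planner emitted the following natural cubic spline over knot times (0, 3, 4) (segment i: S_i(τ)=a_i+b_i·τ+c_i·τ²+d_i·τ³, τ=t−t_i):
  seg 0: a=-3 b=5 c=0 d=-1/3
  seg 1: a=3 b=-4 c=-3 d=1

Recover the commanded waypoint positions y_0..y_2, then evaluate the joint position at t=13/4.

y_0 = S_0(0) = a_0 = -3
y_1 = S_1(0) = a_1 = 3
y_2 = S_1(1) = -3
t_q=13/4 is in segment 1 (τ=1/4); S_1(τ)=117/64

y_0=-3 y_1=3 y_2=-3
S(13/4) = 117/64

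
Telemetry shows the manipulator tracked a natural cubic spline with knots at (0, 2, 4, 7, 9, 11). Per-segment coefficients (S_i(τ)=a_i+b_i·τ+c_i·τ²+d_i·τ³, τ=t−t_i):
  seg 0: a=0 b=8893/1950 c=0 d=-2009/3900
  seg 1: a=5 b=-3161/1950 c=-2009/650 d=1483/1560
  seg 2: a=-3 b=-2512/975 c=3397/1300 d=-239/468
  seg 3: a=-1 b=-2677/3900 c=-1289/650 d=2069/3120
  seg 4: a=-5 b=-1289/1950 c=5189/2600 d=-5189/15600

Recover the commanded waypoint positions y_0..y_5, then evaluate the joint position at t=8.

y_0 = S_0(0) = a_0 = 0
y_1 = S_1(0) = a_1 = 5
y_2 = S_2(0) = a_2 = -3
y_3 = S_3(0) = a_3 = -1
y_4 = S_4(0) = a_4 = -5
y_5 = S_4(2) = -1
t_q=8 is in segment 3 (τ=1); S_3(τ)=-15633/5200

y_0=0 y_1=5 y_2=-3 y_3=-1 y_4=-5 y_5=-1
S(8) = -15633/5200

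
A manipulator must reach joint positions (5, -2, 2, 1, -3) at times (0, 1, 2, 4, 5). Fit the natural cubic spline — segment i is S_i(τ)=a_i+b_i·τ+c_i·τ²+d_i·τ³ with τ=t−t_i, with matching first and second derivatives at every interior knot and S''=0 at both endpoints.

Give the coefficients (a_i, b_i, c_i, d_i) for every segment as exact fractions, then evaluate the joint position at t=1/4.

Δ: Δ0=-7, Δ1=4, Δ2=-1/2, Δ3=-4
row 1: diag=4, rhs=66; c'=1/4, d'=33/2
row 2: denom=6−1·1/4=23/4; d'=(-27−1·33/2)/(23/4)=-174/23
row 3: denom=6−2·8/23=122/23; d'=(-21−2·-174/23)/(122/23)=-135/122
back: M3=-135/122
back: M2=-174/23−8/23·-135/122=-438/61
back: M1=33/2−1/4·-438/61=1116/61
M: M0=0, M1=1116/61, M2=-438/61, M3=-135/122, M4=0
seg 0: a=5, c=M0/2=0, d=(M1−M0)/(6·1)=186/61, b=Δ0−h0·(2M0+M1)/6=-613/61
seg 1: a=-2, c=M1/2=558/61, d=(M2−M1)/(6·1)=-259/61, b=Δ1−h1·(2M1+M2)/6=-55/61
seg 2: a=2, c=M2/2=-219/61, d=(M3−M2)/(6·2)=247/488, b=Δ2−h2·(2M2+M3)/6=284/61
seg 3: a=1, c=M3/2=-135/244, d=(M4−M3)/(6·1)=45/244, b=Δ3−h3·(2M3+M4)/6=-443/122
t_q=1/4 → seg 0, τ=1/4; S=5+-613/61·τ+0·τ²+186/61·τ³=4949/1952

  seg 0: a=5 b=-613/61 c=0 d=186/61
  seg 1: a=-2 b=-55/61 c=558/61 d=-259/61
  seg 2: a=2 b=284/61 c=-219/61 d=247/488
  seg 3: a=1 b=-443/122 c=-135/244 d=45/244
S(1/4) = 4949/1952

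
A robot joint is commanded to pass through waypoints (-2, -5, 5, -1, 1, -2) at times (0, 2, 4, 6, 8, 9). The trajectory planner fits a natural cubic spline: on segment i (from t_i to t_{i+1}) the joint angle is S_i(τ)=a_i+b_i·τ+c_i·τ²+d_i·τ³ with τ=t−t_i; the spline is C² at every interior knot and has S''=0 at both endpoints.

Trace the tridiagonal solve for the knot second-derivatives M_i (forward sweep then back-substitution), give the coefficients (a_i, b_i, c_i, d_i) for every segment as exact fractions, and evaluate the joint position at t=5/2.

  seg 0: a=-2 b=-200/51 c=0 d=247/408
  seg 1: a=-5 b=341/102 c=247/68 d=-143/102
  seg 2: a=5 b=107/102 c=-325/68 d=281/204
  seg 3: a=-1 b=-157/102 c=237/68 d=-113/102
  seg 4: a=1 b=-91/102 c=-215/68 d=215/204
S(5/2) = -353/136

Δ: Δ0=-3/2, Δ1=5, Δ2=-3, Δ3=1, Δ4=-3
row 1: diag=8, rhs=39; c'=1/4, d'=39/8
row 2: denom=8−2·1/4=15/2; d'=(-48−2·39/8)/(15/2)=-77/10
row 3: denom=8−2·4/15=112/15; d'=(24−2·-77/10)/(112/15)=591/112
row 4: denom=6−2·15/56=153/28; d'=(-24−2·591/112)/(153/28)=-215/34
back: M4=-215/34
back: M3=591/112−15/56·-215/34=237/34
back: M2=-77/10−4/15·237/34=-325/34
back: M1=39/8−1/4·-325/34=247/34
M: M0=0, M1=247/34, M2=-325/34, M3=237/34, M4=-215/34, M5=0
seg 0: a=-2, c=M0/2=0, d=(M1−M0)/(6·2)=247/408, b=Δ0−h0·(2M0+M1)/6=-200/51
seg 1: a=-5, c=M1/2=247/68, d=(M2−M1)/(6·2)=-143/102, b=Δ1−h1·(2M1+M2)/6=341/102
seg 2: a=5, c=M2/2=-325/68, d=(M3−M2)/(6·2)=281/204, b=Δ2−h2·(2M2+M3)/6=107/102
seg 3: a=-1, c=M3/2=237/68, d=(M4−M3)/(6·2)=-113/102, b=Δ3−h3·(2M3+M4)/6=-157/102
seg 4: a=1, c=M4/2=-215/68, d=(M5−M4)/(6·1)=215/204, b=Δ4−h4·(2M4+M5)/6=-91/102
t_q=5/2 → seg 1, τ=1/2; S=-5+341/102·τ+247/68·τ²+-143/102·τ³=-353/136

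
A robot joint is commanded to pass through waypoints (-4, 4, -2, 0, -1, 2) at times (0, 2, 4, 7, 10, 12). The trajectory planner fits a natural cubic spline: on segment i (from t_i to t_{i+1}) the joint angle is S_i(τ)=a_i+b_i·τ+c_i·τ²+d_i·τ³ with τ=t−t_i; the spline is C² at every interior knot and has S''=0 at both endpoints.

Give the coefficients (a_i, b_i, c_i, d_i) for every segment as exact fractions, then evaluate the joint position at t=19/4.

  seg 0: a=-4 b=23479/3858 c=0 d=-8047/15432
  seg 1: a=4 b=-331/1929 c=-8047/2572 d=13229/15432
  seg 2: a=-2 b=-9257/3858 c=2591/1286 d=-1915/5787
  seg 3: a=0 b=2911/3858 c=-1239/1286 d=1159/5787
  seg 4: a=-1 b=1471/3858 c=1079/1286 d=-1079/7716
S(19/4) = -115467/41152

Δ: Δ0=4, Δ1=-3, Δ2=2/3, Δ3=-1/3, Δ4=3/2
row 1: diag=8, rhs=-42; c'=1/4, d'=-21/4
row 2: denom=10−2·1/4=19/2; d'=(22−2·-21/4)/(19/2)=65/19
row 3: denom=12−3·6/19=210/19; d'=(-6−3·65/19)/(210/19)=-103/70
row 4: denom=10−3·19/70=643/70; d'=(11−3·-103/70)/(643/70)=1079/643
back: M4=1079/643
back: M3=-103/70−19/70·1079/643=-1239/643
back: M2=65/19−6/19·-1239/643=2591/643
back: M1=-21/4−1/4·2591/643=-8047/1286
M: M0=0, M1=-8047/1286, M2=2591/643, M3=-1239/643, M4=1079/643, M5=0
seg 0: a=-4, c=M0/2=0, d=(M1−M0)/(6·2)=-8047/15432, b=Δ0−h0·(2M0+M1)/6=23479/3858
seg 1: a=4, c=M1/2=-8047/2572, d=(M2−M1)/(6·2)=13229/15432, b=Δ1−h1·(2M1+M2)/6=-331/1929
seg 2: a=-2, c=M2/2=2591/1286, d=(M3−M2)/(6·3)=-1915/5787, b=Δ2−h2·(2M2+M3)/6=-9257/3858
seg 3: a=0, c=M3/2=-1239/1286, d=(M4−M3)/(6·3)=1159/5787, b=Δ3−h3·(2M3+M4)/6=2911/3858
seg 4: a=-1, c=M4/2=1079/1286, d=(M5−M4)/(6·2)=-1079/7716, b=Δ4−h4·(2M4+M5)/6=1471/3858
t_q=19/4 → seg 2, τ=3/4; S=-2+-9257/3858·τ+2591/1286·τ²+-1915/5787·τ³=-115467/41152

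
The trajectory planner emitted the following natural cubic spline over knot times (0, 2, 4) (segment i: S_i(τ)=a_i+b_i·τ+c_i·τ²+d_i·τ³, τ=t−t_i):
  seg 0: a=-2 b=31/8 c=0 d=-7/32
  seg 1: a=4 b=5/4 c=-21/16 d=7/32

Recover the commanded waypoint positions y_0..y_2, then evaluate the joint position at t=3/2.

y_0=-2 y_1=4 y_2=3
S(3/2) = 787/256

y_0 = S_0(0) = a_0 = -2
y_1 = S_1(0) = a_1 = 4
y_2 = S_1(2) = 3
t_q=3/2 is in segment 0 (τ=3/2); S_0(τ)=787/256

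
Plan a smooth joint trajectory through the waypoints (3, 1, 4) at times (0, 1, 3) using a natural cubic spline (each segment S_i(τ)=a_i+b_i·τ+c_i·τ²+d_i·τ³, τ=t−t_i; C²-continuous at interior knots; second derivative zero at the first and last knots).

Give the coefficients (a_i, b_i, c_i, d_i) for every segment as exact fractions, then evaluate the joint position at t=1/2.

  seg 0: a=3 b=-31/12 c=0 d=7/12
  seg 1: a=1 b=-5/6 c=7/4 d=-7/24
S(1/2) = 57/32

Δ: Δ0=-2, Δ1=3/2
row 1: diag=6, rhs=21; c'=1/3, d'=7/2
back: M1=7/2
M: M0=0, M1=7/2, M2=0
seg 0: a=3, c=M0/2=0, d=(M1−M0)/(6·1)=7/12, b=Δ0−h0·(2M0+M1)/6=-31/12
seg 1: a=1, c=M1/2=7/4, d=(M2−M1)/(6·2)=-7/24, b=Δ1−h1·(2M1+M2)/6=-5/6
t_q=1/2 → seg 0, τ=1/2; S=3+-31/12·τ+0·τ²+7/12·τ³=57/32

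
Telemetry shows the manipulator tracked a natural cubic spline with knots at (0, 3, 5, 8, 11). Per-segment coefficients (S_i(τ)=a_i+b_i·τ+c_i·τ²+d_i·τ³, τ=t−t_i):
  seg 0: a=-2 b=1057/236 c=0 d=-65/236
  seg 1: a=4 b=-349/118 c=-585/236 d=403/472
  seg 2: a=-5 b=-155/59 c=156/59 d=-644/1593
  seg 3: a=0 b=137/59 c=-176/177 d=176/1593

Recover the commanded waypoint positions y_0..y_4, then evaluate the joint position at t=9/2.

y_0=-2 y_1=4 y_2=-5 y_3=0 y_4=1
S(9/2) = -11827/3776

y_0 = S_0(0) = a_0 = -2
y_1 = S_1(0) = a_1 = 4
y_2 = S_2(0) = a_2 = -5
y_3 = S_3(0) = a_3 = 0
y_4 = S_3(3) = 1
t_q=9/2 is in segment 1 (τ=3/2); S_1(τ)=-11827/3776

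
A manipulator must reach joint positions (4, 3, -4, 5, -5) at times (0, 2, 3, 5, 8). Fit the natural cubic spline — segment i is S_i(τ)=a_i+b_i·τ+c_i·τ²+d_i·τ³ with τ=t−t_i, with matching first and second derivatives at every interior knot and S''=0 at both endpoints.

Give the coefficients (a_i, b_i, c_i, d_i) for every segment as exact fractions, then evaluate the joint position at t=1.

Δ: Δ0=-1/2, Δ1=-7, Δ2=9/2, Δ3=-10/3
row 1: diag=6, rhs=-39; c'=1/6, d'=-13/2
row 2: denom=6−1·1/6=35/6; d'=(69−1·-13/2)/(35/6)=453/35
row 3: denom=10−2·12/35=326/35; d'=(-47−2·453/35)/(326/35)=-2551/326
back: M3=-2551/326
back: M2=453/35−12/35·-2551/326=2547/163
back: M1=-13/2−1/6·2547/163=-1484/163
M: M0=0, M1=-1484/163, M2=2547/163, M3=-2551/326, M4=0
seg 0: a=4, c=M0/2=0, d=(M1−M0)/(6·2)=-371/489, b=Δ0−h0·(2M0+M1)/6=2479/978
seg 1: a=3, c=M1/2=-742/163, d=(M2−M1)/(6·1)=4031/978, b=Δ1−h1·(2M1+M2)/6=-6425/978
seg 2: a=-4, c=M2/2=2547/326, d=(M3−M2)/(6·2)=-7645/3912, b=Δ2−h2·(2M2+M3)/6=-1618/489
seg 3: a=5, c=M3/2=-2551/652, d=(M4−M3)/(6·3)=2551/5868, b=Δ3−h3·(2M3+M4)/6=4393/978
t_q=1 → seg 0, τ=1; S=4+2479/978·τ+0·τ²+-371/489·τ³=1883/326

  seg 0: a=4 b=2479/978 c=0 d=-371/489
  seg 1: a=3 b=-6425/978 c=-742/163 d=4031/978
  seg 2: a=-4 b=-1618/489 c=2547/326 d=-7645/3912
  seg 3: a=5 b=4393/978 c=-2551/652 d=2551/5868
S(1) = 1883/326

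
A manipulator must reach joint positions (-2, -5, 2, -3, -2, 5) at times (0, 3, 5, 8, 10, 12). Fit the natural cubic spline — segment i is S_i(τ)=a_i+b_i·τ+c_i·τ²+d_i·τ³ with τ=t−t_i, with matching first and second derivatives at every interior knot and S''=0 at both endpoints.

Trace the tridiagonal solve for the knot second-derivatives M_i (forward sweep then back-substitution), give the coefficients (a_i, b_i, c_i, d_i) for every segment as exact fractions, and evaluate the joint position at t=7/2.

  seg 0: a=-2 b=-2303/822 c=0 d=1481/7398
  seg 1: a=-5 b=1070/411 c=1481/822 d=-2225/3288
  seg 2: a=2 b=463/274 c=-3713/1644 d=5621/14796
  seg 3: a=-3 b=-879/548 c=159/137 d=-119/2192
  seg 4: a=-2 b=327/137 c=915/1096 d=-305/2192
S(7/2) = -29219/8768

Δ: Δ0=-1, Δ1=7/2, Δ2=-5/3, Δ3=1/2, Δ4=7/2
row 1: diag=10, rhs=27; c'=1/5, d'=27/10
row 2: denom=10−2·1/5=48/5; d'=(-31−2·27/10)/(48/5)=-91/24
row 3: denom=10−3·5/16=145/16; d'=(13−3·-91/24)/(145/16)=78/29
row 4: denom=8−2·32/145=1096/145; d'=(18−2·78/29)/(1096/145)=915/548
back: M4=915/548
back: M3=78/29−32/145·915/548=318/137
back: M2=-91/24−5/16·318/137=-3713/822
back: M1=27/10−1/5·-3713/822=1481/411
M: M0=0, M1=1481/411, M2=-3713/822, M3=318/137, M4=915/548, M5=0
seg 0: a=-2, c=M0/2=0, d=(M1−M0)/(6·3)=1481/7398, b=Δ0−h0·(2M0+M1)/6=-2303/822
seg 1: a=-5, c=M1/2=1481/822, d=(M2−M1)/(6·2)=-2225/3288, b=Δ1−h1·(2M1+M2)/6=1070/411
seg 2: a=2, c=M2/2=-3713/1644, d=(M3−M2)/(6·3)=5621/14796, b=Δ2−h2·(2M2+M3)/6=463/274
seg 3: a=-3, c=M3/2=159/137, d=(M4−M3)/(6·2)=-119/2192, b=Δ3−h3·(2M3+M4)/6=-879/548
seg 4: a=-2, c=M4/2=915/1096, d=(M5−M4)/(6·2)=-305/2192, b=Δ4−h4·(2M4+M5)/6=327/137
t_q=7/2 → seg 1, τ=1/2; S=-5+1070/411·τ+1481/822·τ²+-2225/3288·τ³=-29219/8768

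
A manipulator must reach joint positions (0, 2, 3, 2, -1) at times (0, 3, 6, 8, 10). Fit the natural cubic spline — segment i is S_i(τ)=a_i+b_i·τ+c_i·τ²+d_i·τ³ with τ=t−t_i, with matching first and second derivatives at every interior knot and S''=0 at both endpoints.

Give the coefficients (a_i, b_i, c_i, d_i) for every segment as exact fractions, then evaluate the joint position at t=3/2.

Δ: Δ0=2/3, Δ1=1/3, Δ2=-1/2, Δ3=-3/2
row 1: diag=12, rhs=-2; c'=1/4, d'=-1/6
row 2: denom=10−3·1/4=37/4; d'=(-5−3·-1/6)/(37/4)=-18/37
row 3: denom=8−2·8/37=280/37; d'=(-6−2·-18/37)/(280/37)=-93/140
back: M3=-93/140
back: M2=-18/37−8/37·-93/140=-12/35
back: M1=-1/6−1/4·-12/35=-17/210
M: M0=0, M1=-17/210, M2=-12/35, M3=-93/140, M4=0
seg 0: a=0, c=M0/2=0, d=(M1−M0)/(6·3)=-17/3780, b=Δ0−h0·(2M0+M1)/6=99/140
seg 1: a=2, c=M1/2=-17/420, d=(M2−M1)/(6·3)=-11/756, b=Δ1−h1·(2M1+M2)/6=41/70
seg 2: a=3, c=M2/2=-6/35, d=(M3−M2)/(6·2)=-3/112, b=Δ2−h2·(2M2+M3)/6=-1/20
seg 3: a=2, c=M3/2=-93/280, d=(M4−M3)/(6·2)=31/560, b=Δ3−h3·(2M3+M4)/6=-37/35
t_q=3/2 → seg 0, τ=3/2; S=0+99/140·τ+0·τ²+-17/3780·τ³=1171/1120

  seg 0: a=0 b=99/140 c=0 d=-17/3780
  seg 1: a=2 b=41/70 c=-17/420 d=-11/756
  seg 2: a=3 b=-1/20 c=-6/35 d=-3/112
  seg 3: a=2 b=-37/35 c=-93/280 d=31/560
S(3/2) = 1171/1120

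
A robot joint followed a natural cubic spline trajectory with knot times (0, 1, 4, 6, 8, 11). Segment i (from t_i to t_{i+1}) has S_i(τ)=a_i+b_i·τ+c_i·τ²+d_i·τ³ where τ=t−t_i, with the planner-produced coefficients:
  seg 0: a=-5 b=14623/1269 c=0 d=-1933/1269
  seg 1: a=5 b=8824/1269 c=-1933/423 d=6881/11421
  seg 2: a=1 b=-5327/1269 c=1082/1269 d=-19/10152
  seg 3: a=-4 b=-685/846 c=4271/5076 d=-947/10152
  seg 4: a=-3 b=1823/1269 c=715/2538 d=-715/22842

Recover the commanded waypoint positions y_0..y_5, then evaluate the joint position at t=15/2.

y_0 = S_0(0) = a_0 = -5
y_1 = S_1(0) = a_1 = 5
y_2 = S_2(0) = a_2 = 1
y_3 = S_3(0) = a_3 = -4
y_4 = S_4(0) = a_4 = -3
y_5 = S_4(3) = 3
t_q=15/2 is in segment 3 (τ=3/2); S_3(τ)=-32813/9024

y_0=-5 y_1=5 y_2=1 y_3=-4 y_4=-3 y_5=3
S(15/2) = -32813/9024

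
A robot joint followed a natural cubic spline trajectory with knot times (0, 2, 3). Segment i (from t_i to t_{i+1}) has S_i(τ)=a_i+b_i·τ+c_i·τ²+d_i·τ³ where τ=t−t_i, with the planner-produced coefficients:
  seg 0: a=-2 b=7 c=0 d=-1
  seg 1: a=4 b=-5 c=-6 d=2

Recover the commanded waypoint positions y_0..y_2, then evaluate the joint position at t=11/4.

y_0=-2 y_1=4 y_2=-5
S(11/4) = -73/32

y_0 = S_0(0) = a_0 = -2
y_1 = S_1(0) = a_1 = 4
y_2 = S_1(1) = -5
t_q=11/4 is in segment 1 (τ=3/4); S_1(τ)=-73/32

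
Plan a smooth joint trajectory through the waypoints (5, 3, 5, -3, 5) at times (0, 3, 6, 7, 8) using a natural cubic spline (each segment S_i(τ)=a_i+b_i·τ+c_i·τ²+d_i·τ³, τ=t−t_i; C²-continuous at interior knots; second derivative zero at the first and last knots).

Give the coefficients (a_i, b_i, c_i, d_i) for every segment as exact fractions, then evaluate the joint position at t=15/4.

  seg 0: a=5 b=-67/28 c=0 d=145/756
  seg 1: a=3 b=39/14 c=145/84 d=-613/756
  seg 2: a=5 b=-35/4 c=-39/7 d=177/28
  seg 3: a=-3 b=-13/14 c=375/28 d=-125/28
S(15/4) = 10247/1792

Δ: Δ0=-2/3, Δ1=2/3, Δ2=-8, Δ3=8
row 1: diag=12, rhs=8; c'=1/4, d'=2/3
row 2: denom=8−3·1/4=29/4; d'=(-52−3·2/3)/(29/4)=-216/29
row 3: denom=4−1·4/29=112/29; d'=(96−1·-216/29)/(112/29)=375/14
back: M3=375/14
back: M2=-216/29−4/29·375/14=-78/7
back: M1=2/3−1/4·-78/7=145/42
M: M0=0, M1=145/42, M2=-78/7, M3=375/14, M4=0
seg 0: a=5, c=M0/2=0, d=(M1−M0)/(6·3)=145/756, b=Δ0−h0·(2M0+M1)/6=-67/28
seg 1: a=3, c=M1/2=145/84, d=(M2−M1)/(6·3)=-613/756, b=Δ1−h1·(2M1+M2)/6=39/14
seg 2: a=5, c=M2/2=-39/7, d=(M3−M2)/(6·1)=177/28, b=Δ2−h2·(2M2+M3)/6=-35/4
seg 3: a=-3, c=M3/2=375/28, d=(M4−M3)/(6·1)=-125/28, b=Δ3−h3·(2M3+M4)/6=-13/14
t_q=15/4 → seg 1, τ=3/4; S=3+39/14·τ+145/84·τ²+-613/756·τ³=10247/1792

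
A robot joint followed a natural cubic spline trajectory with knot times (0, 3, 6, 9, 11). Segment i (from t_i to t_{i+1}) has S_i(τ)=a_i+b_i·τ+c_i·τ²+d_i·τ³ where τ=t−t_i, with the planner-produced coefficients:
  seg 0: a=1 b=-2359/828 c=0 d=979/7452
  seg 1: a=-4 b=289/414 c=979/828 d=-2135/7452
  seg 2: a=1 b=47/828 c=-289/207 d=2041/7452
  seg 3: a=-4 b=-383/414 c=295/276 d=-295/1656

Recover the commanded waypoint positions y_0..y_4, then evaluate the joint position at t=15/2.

y_0=1 y_1=-4 y_2=1 y_3=-4 y_4=-3
S(15/2) = -833/736

y_0 = S_0(0) = a_0 = 1
y_1 = S_1(0) = a_1 = -4
y_2 = S_2(0) = a_2 = 1
y_3 = S_3(0) = a_3 = -4
y_4 = S_3(2) = -3
t_q=15/2 is in segment 2 (τ=3/2); S_2(τ)=-833/736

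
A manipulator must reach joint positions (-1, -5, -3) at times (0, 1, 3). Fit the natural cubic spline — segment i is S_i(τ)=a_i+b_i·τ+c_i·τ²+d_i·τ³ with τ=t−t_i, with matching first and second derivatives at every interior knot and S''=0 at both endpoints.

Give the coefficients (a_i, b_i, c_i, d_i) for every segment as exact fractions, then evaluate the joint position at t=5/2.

  seg 0: a=-1 b=-29/6 c=0 d=5/6
  seg 1: a=-5 b=-7/3 c=5/2 d=-5/12
S(5/2) = -137/32

Δ: Δ0=-4, Δ1=1
row 1: diag=6, rhs=30; c'=1/3, d'=5
back: M1=5
M: M0=0, M1=5, M2=0
seg 0: a=-1, c=M0/2=0, d=(M1−M0)/(6·1)=5/6, b=Δ0−h0·(2M0+M1)/6=-29/6
seg 1: a=-5, c=M1/2=5/2, d=(M2−M1)/(6·2)=-5/12, b=Δ1−h1·(2M1+M2)/6=-7/3
t_q=5/2 → seg 1, τ=3/2; S=-5+-7/3·τ+5/2·τ²+-5/12·τ³=-137/32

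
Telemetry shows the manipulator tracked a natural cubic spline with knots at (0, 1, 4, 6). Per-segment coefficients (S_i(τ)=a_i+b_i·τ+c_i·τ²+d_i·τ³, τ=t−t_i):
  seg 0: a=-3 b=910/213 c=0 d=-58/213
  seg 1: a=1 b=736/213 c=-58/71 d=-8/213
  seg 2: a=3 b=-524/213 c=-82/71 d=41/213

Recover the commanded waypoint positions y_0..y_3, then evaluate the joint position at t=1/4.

y_0=-3 y_1=1 y_2=3 y_3=-5
S(1/4) = -4399/2272

y_0 = S_0(0) = a_0 = -3
y_1 = S_1(0) = a_1 = 1
y_2 = S_2(0) = a_2 = 3
y_3 = S_2(2) = -5
t_q=1/4 is in segment 0 (τ=1/4); S_0(τ)=-4399/2272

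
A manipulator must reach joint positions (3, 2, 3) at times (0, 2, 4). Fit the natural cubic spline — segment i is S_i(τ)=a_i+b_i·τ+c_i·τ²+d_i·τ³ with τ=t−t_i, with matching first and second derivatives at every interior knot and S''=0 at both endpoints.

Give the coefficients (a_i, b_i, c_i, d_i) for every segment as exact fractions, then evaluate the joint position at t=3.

  seg 0: a=3 b=-3/4 c=0 d=1/16
  seg 1: a=2 b=0 c=3/8 d=-1/16
S(3) = 37/16

Δ: Δ0=-1/2, Δ1=1/2
row 1: diag=8, rhs=6; c'=1/4, d'=3/4
back: M1=3/4
M: M0=0, M1=3/4, M2=0
seg 0: a=3, c=M0/2=0, d=(M1−M0)/(6·2)=1/16, b=Δ0−h0·(2M0+M1)/6=-3/4
seg 1: a=2, c=M1/2=3/8, d=(M2−M1)/(6·2)=-1/16, b=Δ1−h1·(2M1+M2)/6=0
t_q=3 → seg 1, τ=1; S=2+0·τ+3/8·τ²+-1/16·τ³=37/16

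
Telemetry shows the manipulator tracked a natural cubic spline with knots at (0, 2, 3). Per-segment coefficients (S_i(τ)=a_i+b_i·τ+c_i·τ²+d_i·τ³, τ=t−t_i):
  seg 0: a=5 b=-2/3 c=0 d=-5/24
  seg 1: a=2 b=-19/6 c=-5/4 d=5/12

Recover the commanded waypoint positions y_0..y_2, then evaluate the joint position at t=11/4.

y_0 = S_0(0) = a_0 = 5
y_1 = S_1(0) = a_1 = 2
y_2 = S_1(1) = -2
t_q=11/4 is in segment 1 (τ=3/4); S_1(τ)=-231/256

y_0=5 y_1=2 y_2=-2
S(11/4) = -231/256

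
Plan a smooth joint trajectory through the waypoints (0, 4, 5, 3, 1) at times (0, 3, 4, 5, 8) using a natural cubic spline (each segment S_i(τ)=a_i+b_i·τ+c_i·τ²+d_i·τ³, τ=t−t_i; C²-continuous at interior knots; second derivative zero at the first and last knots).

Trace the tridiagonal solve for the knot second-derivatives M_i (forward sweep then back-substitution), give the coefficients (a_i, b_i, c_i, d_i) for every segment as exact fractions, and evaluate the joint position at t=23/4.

  seg 0: a=0 b=55/48 c=0 d=1/48
  seg 1: a=4 b=41/24 c=3/16 d=-43/48
  seg 2: a=5 b=-29/48 c=-5/2 d=53/48
  seg 3: a=3 b=-55/24 c=13/16 d=-13/144
S(23/4) = 1741/1024

Δ: Δ0=4/3, Δ1=1, Δ2=-2, Δ3=-2/3
row 1: diag=8, rhs=-2; c'=1/8, d'=-1/4
row 2: denom=4−1·1/8=31/8; d'=(-18−1·-1/4)/(31/8)=-142/31
row 3: denom=8−1·8/31=240/31; d'=(8−1·-142/31)/(240/31)=13/8
back: M3=13/8
back: M2=-142/31−8/31·13/8=-5
back: M1=-1/4−1/8·-5=3/8
M: M0=0, M1=3/8, M2=-5, M3=13/8, M4=0
seg 0: a=0, c=M0/2=0, d=(M1−M0)/(6·3)=1/48, b=Δ0−h0·(2M0+M1)/6=55/48
seg 1: a=4, c=M1/2=3/16, d=(M2−M1)/(6·1)=-43/48, b=Δ1−h1·(2M1+M2)/6=41/24
seg 2: a=5, c=M2/2=-5/2, d=(M3−M2)/(6·1)=53/48, b=Δ2−h2·(2M2+M3)/6=-29/48
seg 3: a=3, c=M3/2=13/16, d=(M4−M3)/(6·3)=-13/144, b=Δ3−h3·(2M3+M4)/6=-55/24
t_q=23/4 → seg 3, τ=3/4; S=3+-55/24·τ+13/16·τ²+-13/144·τ³=1741/1024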